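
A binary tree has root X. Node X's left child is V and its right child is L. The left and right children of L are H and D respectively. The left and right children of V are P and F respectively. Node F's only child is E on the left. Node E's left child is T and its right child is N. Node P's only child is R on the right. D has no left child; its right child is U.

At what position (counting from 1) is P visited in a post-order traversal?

2

Post-order visits the left subtree, then the right subtree, then the node.
At X: go left to V.
  At V: go left to P.
    At P: no left child.
    At P: go right to R.
      R is a leaf — visit R.
    Visit P.
  At V: go right to F.
    At F: go left to E.
      At E: go left to T.
        T is a leaf — visit T.
      At E: go right to N.
        N is a leaf — visit N.
      Visit E.
    At F: no right child.
    Visit F.
  Visit V.
At X: go right to L.
  At L: go left to H.
    H is a leaf — visit H.
  At L: go right to D.
    At D: no left child.
    At D: go right to U.
      U is a leaf — visit U.
    Visit D.
  Visit L.
Visit X.
Full post-order sequence: R, P, T, N, E, F, V, H, U, D, L, X.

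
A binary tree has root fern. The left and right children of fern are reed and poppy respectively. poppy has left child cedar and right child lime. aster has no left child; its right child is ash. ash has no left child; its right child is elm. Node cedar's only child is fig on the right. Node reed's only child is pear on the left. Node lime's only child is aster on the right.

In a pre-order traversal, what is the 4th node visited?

poppy

Pre-order visits the node, then its left subtree, then its right subtree.
Visit fern.
At fern: go left to reed.
  Visit reed.
  At reed: go left to pear.
    pear is a leaf — visit pear.
  At reed: no right child.
At fern: go right to poppy.
  Visit poppy.
  At poppy: go left to cedar.
    Visit cedar.
    At cedar: no left child.
    At cedar: go right to fig.
      fig is a leaf — visit fig.
  At poppy: go right to lime.
    Visit lime.
    At lime: no left child.
    At lime: go right to aster.
      Visit aster.
      At aster: no left child.
      At aster: go right to ash.
        Visit ash.
        At ash: no left child.
        At ash: go right to elm.
          elm is a leaf — visit elm.
Full pre-order sequence: fern, reed, pear, poppy, cedar, fig, lime, aster, ash, elm.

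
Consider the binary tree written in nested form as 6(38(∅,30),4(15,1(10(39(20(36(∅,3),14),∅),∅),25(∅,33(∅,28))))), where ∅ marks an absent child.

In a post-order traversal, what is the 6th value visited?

Post-order visits the left subtree, then the right subtree, then the node.
At 6: go left to 38.
  At 38: no left child.
  At 38: go right to 30.
    30 is a leaf — visit 30.
  Visit 38.
At 6: go right to 4.
  At 4: go left to 15.
    15 is a leaf — visit 15.
  At 4: go right to 1.
    At 1: go left to 10.
      At 10: go left to 39.
        At 39: go left to 20.
          At 20: go left to 36.
            At 36: no left child.
            At 36: go right to 3.
              3 is a leaf — visit 3.
            Visit 36.
          At 20: go right to 14.
            14 is a leaf — visit 14.
          Visit 20.
        At 39: no right child.
        Visit 39.
      At 10: no right child.
      Visit 10.
    At 1: go right to 25.
      At 25: no left child.
      At 25: go right to 33.
        At 33: no left child.
        At 33: go right to 28.
          28 is a leaf — visit 28.
        Visit 33.
      Visit 25.
    Visit 1.
  Visit 4.
Visit 6.
Full post-order sequence: 30, 38, 15, 3, 36, 14, 20, 39, 10, 28, 33, 25, 1, 4, 6.

14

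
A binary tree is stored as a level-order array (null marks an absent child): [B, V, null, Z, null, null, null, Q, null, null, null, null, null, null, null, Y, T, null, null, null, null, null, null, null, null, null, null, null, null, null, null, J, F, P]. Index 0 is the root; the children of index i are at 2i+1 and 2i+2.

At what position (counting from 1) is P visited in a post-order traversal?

Post-order visits the left subtree, then the right subtree, then the node.
At B: go left to V.
  At V: go left to Z.
    At Z: go left to Q.
      At Q: go left to Y.
        At Y: go left to J.
          J is a leaf — visit J.
        At Y: go right to F.
          F is a leaf — visit F.
        Visit Y.
      At Q: go right to T.
        At T: go left to P.
          P is a leaf — visit P.
        At T: no right child.
        Visit T.
      Visit Q.
    At Z: no right child.
    Visit Z.
  At V: no right child.
  Visit V.
At B: no right child.
Visit B.
Full post-order sequence: J, F, Y, P, T, Q, Z, V, B.

4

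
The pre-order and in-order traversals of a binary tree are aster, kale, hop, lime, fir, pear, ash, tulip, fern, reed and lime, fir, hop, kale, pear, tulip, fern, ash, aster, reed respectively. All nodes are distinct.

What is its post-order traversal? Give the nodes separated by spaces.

fir lime hop fern tulip ash pear kale reed aster

The first element of pre-order is the root; it splits in-order into left and right subtrees.
Root aster: left subtree has 8 nodes {lime, fir, hop, kale, pear, tulip, fern, ash}, right has 1 {reed}.
  Root kale: left subtree has 3 nodes {lime, fir, hop}, right has 4 {pear, tulip, fern, ash}.
    Root hop: left subtree has 2 nodes {lime, fir}, right has 0 { }.
      Root lime: left subtree has 0 nodes { }, right has 1 {fir}.
    Root pear: left subtree has 0 nodes { }, right has 3 {tulip, fern, ash}.
      Root ash: left subtree has 2 nodes {tulip, fern}, right has 0 { }.
        Root tulip: left subtree has 0 nodes { }, right has 1 {fern}.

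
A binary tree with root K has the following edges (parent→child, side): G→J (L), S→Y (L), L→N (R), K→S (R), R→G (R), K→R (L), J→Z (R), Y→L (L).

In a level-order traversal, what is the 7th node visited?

L

Level-order visits nodes level by level from the root, left to right within each level.
Level 0: K
Level 1: R, S
Level 2: G, Y
Level 3: J, L
Level 4: Z, N
Full level-order sequence: K, R, S, G, Y, J, L, Z, N.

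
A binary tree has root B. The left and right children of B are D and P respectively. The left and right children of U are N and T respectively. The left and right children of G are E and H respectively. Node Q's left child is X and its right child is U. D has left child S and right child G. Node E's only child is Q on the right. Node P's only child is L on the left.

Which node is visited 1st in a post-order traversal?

S

Post-order visits the left subtree, then the right subtree, then the node.
At B: go left to D.
  At D: go left to S.
    S is a leaf — visit S.
  At D: go right to G.
    At G: go left to E.
      At E: no left child.
      At E: go right to Q.
        At Q: go left to X.
          X is a leaf — visit X.
        At Q: go right to U.
          At U: go left to N.
            N is a leaf — visit N.
          At U: go right to T.
            T is a leaf — visit T.
          Visit U.
        Visit Q.
      Visit E.
    At G: go right to H.
      H is a leaf — visit H.
    Visit G.
  Visit D.
At B: go right to P.
  At P: go left to L.
    L is a leaf — visit L.
  At P: no right child.
  Visit P.
Visit B.
Full post-order sequence: S, X, N, T, U, Q, E, H, G, D, L, P, B.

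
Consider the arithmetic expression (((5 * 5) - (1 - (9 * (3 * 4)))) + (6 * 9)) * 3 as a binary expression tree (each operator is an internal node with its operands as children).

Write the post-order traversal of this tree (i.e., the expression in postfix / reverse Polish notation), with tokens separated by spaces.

Post-order on an expression tree gives postfix notation: for each operator, emit left operand, right operand, then the operator.

5 5 * 1 9 3 4 * * - - 6 9 * + 3 *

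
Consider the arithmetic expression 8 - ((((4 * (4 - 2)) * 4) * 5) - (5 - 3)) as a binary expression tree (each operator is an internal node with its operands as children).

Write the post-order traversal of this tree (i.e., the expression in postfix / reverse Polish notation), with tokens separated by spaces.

Post-order on an expression tree gives postfix notation: for each operator, emit left operand, right operand, then the operator.

8 4 4 2 - * 4 * 5 * 5 3 - - -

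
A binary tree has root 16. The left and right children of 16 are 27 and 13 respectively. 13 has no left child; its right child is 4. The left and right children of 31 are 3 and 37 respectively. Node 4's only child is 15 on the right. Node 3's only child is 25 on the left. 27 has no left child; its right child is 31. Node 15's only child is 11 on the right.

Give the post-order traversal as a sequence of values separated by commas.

Post-order visits the left subtree, then the right subtree, then the node.
At 16: go left to 27.
  At 27: no left child.
  At 27: go right to 31.
    At 31: go left to 3.
      At 3: go left to 25.
        25 is a leaf — visit 25.
      At 3: no right child.
      Visit 3.
    At 31: go right to 37.
      37 is a leaf — visit 37.
    Visit 31.
  Visit 27.
At 16: go right to 13.
  At 13: no left child.
  At 13: go right to 4.
    At 4: no left child.
    At 4: go right to 15.
      At 15: no left child.
      At 15: go right to 11.
        11 is a leaf — visit 11.
      Visit 15.
    Visit 4.
  Visit 13.
Visit 16.

25, 3, 37, 31, 27, 11, 15, 4, 13, 16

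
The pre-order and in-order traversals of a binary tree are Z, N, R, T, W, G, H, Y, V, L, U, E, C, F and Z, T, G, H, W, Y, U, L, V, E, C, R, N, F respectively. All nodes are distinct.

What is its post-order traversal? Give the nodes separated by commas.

H, G, U, L, C, E, V, Y, W, T, R, F, N, Z

The first element of pre-order is the root; it splits in-order into left and right subtrees.
Root Z: left subtree has 0 nodes { }, right has 13 {T, G, H, W, Y, U, L, V, E, C, R, N, F}.
  Root N: left subtree has 11 nodes {T, G, H, W, Y, U, L, V, E, C, R}, right has 1 {F}.
    Root R: left subtree has 10 nodes {T, G, H, W, Y, U, L, V, E, C}, right has 0 { }.
      Root T: left subtree has 0 nodes { }, right has 9 {G, H, W, Y, U, L, V, E, C}.
        Root W: left subtree has 2 nodes {G, H}, right has 6 {Y, U, L, V, E, C}.
          Root G: left subtree has 0 nodes { }, right has 1 {H}.
          Root Y: left subtree has 0 nodes { }, right has 5 {U, L, V, E, C}.
            Root V: left subtree has 2 nodes {U, L}, right has 2 {E, C}.
              Root L: left subtree has 1 node {U}, right has 0 { }.
              Root E: left subtree has 0 nodes { }, right has 1 {C}.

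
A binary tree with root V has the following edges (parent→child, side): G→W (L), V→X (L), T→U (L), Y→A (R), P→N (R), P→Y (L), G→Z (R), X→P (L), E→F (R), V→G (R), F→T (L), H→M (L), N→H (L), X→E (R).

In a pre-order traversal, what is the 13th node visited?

G

Pre-order visits the node, then its left subtree, then its right subtree.
Visit V.
At V: go left to X.
  Visit X.
  At X: go left to P.
    Visit P.
    At P: go left to Y.
      Visit Y.
      At Y: no left child.
      At Y: go right to A.
        A is a leaf — visit A.
    At P: go right to N.
      Visit N.
      At N: go left to H.
        Visit H.
        At H: go left to M.
          M is a leaf — visit M.
        At H: no right child.
      At N: no right child.
  At X: go right to E.
    Visit E.
    At E: no left child.
    At E: go right to F.
      Visit F.
      At F: go left to T.
        Visit T.
        At T: go left to U.
          U is a leaf — visit U.
        At T: no right child.
      At F: no right child.
At V: go right to G.
  Visit G.
  At G: go left to W.
    W is a leaf — visit W.
  At G: go right to Z.
    Z is a leaf — visit Z.
Full pre-order sequence: V, X, P, Y, A, N, H, M, E, F, T, U, G, W, Z.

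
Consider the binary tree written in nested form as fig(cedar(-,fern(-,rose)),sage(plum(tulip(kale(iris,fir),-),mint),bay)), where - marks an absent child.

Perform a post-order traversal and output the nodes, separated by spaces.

Post-order visits the left subtree, then the right subtree, then the node.
At fig: go left to cedar.
  At cedar: no left child.
  At cedar: go right to fern.
    At fern: no left child.
    At fern: go right to rose.
      rose is a leaf — visit rose.
    Visit fern.
  Visit cedar.
At fig: go right to sage.
  At sage: go left to plum.
    At plum: go left to tulip.
      At tulip: go left to kale.
        At kale: go left to iris.
          iris is a leaf — visit iris.
        At kale: go right to fir.
          fir is a leaf — visit fir.
        Visit kale.
      At tulip: no right child.
      Visit tulip.
    At plum: go right to mint.
      mint is a leaf — visit mint.
    Visit plum.
  At sage: go right to bay.
    bay is a leaf — visit bay.
  Visit sage.
Visit fig.

rose fern cedar iris fir kale tulip mint plum bay sage fig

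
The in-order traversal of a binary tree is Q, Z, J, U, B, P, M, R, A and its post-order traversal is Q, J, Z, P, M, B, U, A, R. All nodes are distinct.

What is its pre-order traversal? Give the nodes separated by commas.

R, U, Z, Q, J, B, M, P, A

The last element of post-order is the root; it splits in-order into left and right subtrees.
Root R: left subtree has 7 nodes {Q, Z, J, U, B, P, M}, right has 1 {A}.
  Root U: left subtree has 3 nodes {Q, Z, J}, right has 3 {B, P, M}.
    Root Z: left subtree has 1 node {Q}, right has 1 {J}.
    Root B: left subtree has 0 nodes { }, right has 2 {P, M}.
      Root M: left subtree has 1 node {P}, right has 0 { }.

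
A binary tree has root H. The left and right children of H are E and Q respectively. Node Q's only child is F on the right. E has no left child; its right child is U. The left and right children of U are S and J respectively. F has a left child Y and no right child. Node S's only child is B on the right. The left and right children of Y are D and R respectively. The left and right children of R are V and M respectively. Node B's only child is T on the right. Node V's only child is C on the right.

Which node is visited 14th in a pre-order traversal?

Pre-order visits the node, then its left subtree, then its right subtree.
Visit H.
At H: go left to E.
  Visit E.
  At E: no left child.
  At E: go right to U.
    Visit U.
    At U: go left to S.
      Visit S.
      At S: no left child.
      At S: go right to B.
        Visit B.
        At B: no left child.
        At B: go right to T.
          T is a leaf — visit T.
    At U: go right to J.
      J is a leaf — visit J.
At H: go right to Q.
  Visit Q.
  At Q: no left child.
  At Q: go right to F.
    Visit F.
    At F: go left to Y.
      Visit Y.
      At Y: go left to D.
        D is a leaf — visit D.
      At Y: go right to R.
        Visit R.
        At R: go left to V.
          Visit V.
          At V: no left child.
          At V: go right to C.
            C is a leaf — visit C.
        At R: go right to M.
          M is a leaf — visit M.
    At F: no right child.
Full pre-order sequence: H, E, U, S, B, T, J, Q, F, Y, D, R, V, C, M.

C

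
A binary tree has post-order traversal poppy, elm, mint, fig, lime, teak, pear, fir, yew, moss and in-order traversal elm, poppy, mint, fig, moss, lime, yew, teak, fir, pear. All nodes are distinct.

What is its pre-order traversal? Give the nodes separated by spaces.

moss fig mint elm poppy yew lime fir teak pear

The last element of post-order is the root; it splits in-order into left and right subtrees.
Root moss: left subtree has 4 nodes {elm, poppy, mint, fig}, right has 5 {lime, yew, teak, fir, pear}.
  Root fig: left subtree has 3 nodes {elm, poppy, mint}, right has 0 { }.
    Root mint: left subtree has 2 nodes {elm, poppy}, right has 0 { }.
      Root elm: left subtree has 0 nodes { }, right has 1 {poppy}.
  Root yew: left subtree has 1 node {lime}, right has 3 {teak, fir, pear}.
    Root fir: left subtree has 1 node {teak}, right has 1 {pear}.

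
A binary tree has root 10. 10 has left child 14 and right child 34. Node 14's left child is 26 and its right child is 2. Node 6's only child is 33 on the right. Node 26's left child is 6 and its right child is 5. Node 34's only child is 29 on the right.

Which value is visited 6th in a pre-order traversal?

Pre-order visits the node, then its left subtree, then its right subtree.
Visit 10.
At 10: go left to 14.
  Visit 14.
  At 14: go left to 26.
    Visit 26.
    At 26: go left to 6.
      Visit 6.
      At 6: no left child.
      At 6: go right to 33.
        33 is a leaf — visit 33.
    At 26: go right to 5.
      5 is a leaf — visit 5.
  At 14: go right to 2.
    2 is a leaf — visit 2.
At 10: go right to 34.
  Visit 34.
  At 34: no left child.
  At 34: go right to 29.
    29 is a leaf — visit 29.
Full pre-order sequence: 10, 14, 26, 6, 33, 5, 2, 34, 29.

5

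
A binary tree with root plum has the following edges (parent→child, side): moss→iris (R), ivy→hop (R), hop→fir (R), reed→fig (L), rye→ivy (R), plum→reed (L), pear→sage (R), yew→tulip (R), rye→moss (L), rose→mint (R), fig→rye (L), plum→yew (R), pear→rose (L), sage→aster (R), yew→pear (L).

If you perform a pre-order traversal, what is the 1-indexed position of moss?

5

Pre-order visits the node, then its left subtree, then its right subtree.
Visit plum.
At plum: go left to reed.
  Visit reed.
  At reed: go left to fig.
    Visit fig.
    At fig: go left to rye.
      Visit rye.
      At rye: go left to moss.
        Visit moss.
        At moss: no left child.
        At moss: go right to iris.
          iris is a leaf — visit iris.
      At rye: go right to ivy.
        Visit ivy.
        At ivy: no left child.
        At ivy: go right to hop.
          Visit hop.
          At hop: no left child.
          At hop: go right to fir.
            fir is a leaf — visit fir.
    At fig: no right child.
  At reed: no right child.
At plum: go right to yew.
  Visit yew.
  At yew: go left to pear.
    Visit pear.
    At pear: go left to rose.
      Visit rose.
      At rose: no left child.
      At rose: go right to mint.
        mint is a leaf — visit mint.
    At pear: go right to sage.
      Visit sage.
      At sage: no left child.
      At sage: go right to aster.
        aster is a leaf — visit aster.
  At yew: go right to tulip.
    tulip is a leaf — visit tulip.
Full pre-order sequence: plum, reed, fig, rye, moss, iris, ivy, hop, fir, yew, pear, rose, mint, sage, aster, tulip.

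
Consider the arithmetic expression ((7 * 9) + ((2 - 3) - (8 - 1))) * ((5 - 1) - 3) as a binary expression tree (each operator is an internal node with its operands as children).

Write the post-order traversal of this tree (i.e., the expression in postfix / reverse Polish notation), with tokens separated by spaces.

Post-order on an expression tree gives postfix notation: for each operator, emit left operand, right operand, then the operator.

7 9 * 2 3 - 8 1 - - + 5 1 - 3 - *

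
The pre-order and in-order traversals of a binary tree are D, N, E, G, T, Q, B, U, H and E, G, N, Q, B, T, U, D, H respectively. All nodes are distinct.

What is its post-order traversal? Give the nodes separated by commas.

G, E, B, Q, U, T, N, H, D

The first element of pre-order is the root; it splits in-order into left and right subtrees.
Root D: left subtree has 7 nodes {E, G, N, Q, B, T, U}, right has 1 {H}.
  Root N: left subtree has 2 nodes {E, G}, right has 4 {Q, B, T, U}.
    Root E: left subtree has 0 nodes { }, right has 1 {G}.
    Root T: left subtree has 2 nodes {Q, B}, right has 1 {U}.
      Root Q: left subtree has 0 nodes { }, right has 1 {B}.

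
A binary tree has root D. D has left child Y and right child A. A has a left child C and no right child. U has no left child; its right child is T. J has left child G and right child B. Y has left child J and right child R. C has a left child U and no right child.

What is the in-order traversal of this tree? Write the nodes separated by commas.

G, J, B, Y, R, D, U, T, C, A

In-order visits the left subtree, then the node, then the right subtree.
At D: go left to Y.
  At Y: go left to J.
    At J: go left to G.
      G is a leaf — visit G.
    Visit J.
    At J: go right to B.
      B is a leaf — visit B.
  Visit Y.
  At Y: go right to R.
    R is a leaf — visit R.
Visit D.
At D: go right to A.
  At A: go left to C.
    At C: go left to U.
      At U: no left child.
      Visit U.
      At U: go right to T.
        T is a leaf — visit T.
    Visit C.
    At C: no right child.
  Visit A.
  At A: no right child.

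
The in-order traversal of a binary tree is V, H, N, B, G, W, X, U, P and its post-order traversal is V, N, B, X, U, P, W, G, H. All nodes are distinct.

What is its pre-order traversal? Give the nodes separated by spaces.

H V G B N W P U X

The last element of post-order is the root; it splits in-order into left and right subtrees.
Root H: left subtree has 1 node {V}, right has 7 {N, B, G, W, X, U, P}.
  Root G: left subtree has 2 nodes {N, B}, right has 4 {W, X, U, P}.
    Root B: left subtree has 1 node {N}, right has 0 { }.
    Root W: left subtree has 0 nodes { }, right has 3 {X, U, P}.
      Root P: left subtree has 2 nodes {X, U}, right has 0 { }.
        Root U: left subtree has 1 node {X}, right has 0 { }.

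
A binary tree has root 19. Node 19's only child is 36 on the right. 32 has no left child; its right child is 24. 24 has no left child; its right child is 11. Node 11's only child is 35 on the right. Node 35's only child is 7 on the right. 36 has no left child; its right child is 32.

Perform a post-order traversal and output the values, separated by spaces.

Post-order visits the left subtree, then the right subtree, then the node.
At 19: no left child.
At 19: go right to 36.
  At 36: no left child.
  At 36: go right to 32.
    At 32: no left child.
    At 32: go right to 24.
      At 24: no left child.
      At 24: go right to 11.
        At 11: no left child.
        At 11: go right to 35.
          At 35: no left child.
          At 35: go right to 7.
            7 is a leaf — visit 7.
          Visit 35.
        Visit 11.
      Visit 24.
    Visit 32.
  Visit 36.
Visit 19.

7 35 11 24 32 36 19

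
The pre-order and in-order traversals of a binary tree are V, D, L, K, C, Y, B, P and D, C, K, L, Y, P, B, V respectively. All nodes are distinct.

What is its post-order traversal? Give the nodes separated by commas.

The first element of pre-order is the root; it splits in-order into left and right subtrees.
Root V: left subtree has 7 nodes {D, C, K, L, Y, P, B}, right has 0 { }.
  Root D: left subtree has 0 nodes { }, right has 6 {C, K, L, Y, P, B}.
    Root L: left subtree has 2 nodes {C, K}, right has 3 {Y, P, B}.
      Root K: left subtree has 1 node {C}, right has 0 { }.
      Root Y: left subtree has 0 nodes { }, right has 2 {P, B}.
        Root B: left subtree has 1 node {P}, right has 0 { }.

C, K, P, B, Y, L, D, V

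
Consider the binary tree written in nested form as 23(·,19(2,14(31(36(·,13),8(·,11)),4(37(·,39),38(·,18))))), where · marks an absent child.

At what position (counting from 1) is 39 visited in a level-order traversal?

Level-order visits nodes level by level from the root, left to right within each level.
Level 0: 23
Level 1: 19
Level 2: 2, 14
Level 3: 31, 4
Level 4: 36, 8, 37, 38
Level 5: 13, 11, 39, 18
Full level-order sequence: 23, 19, 2, 14, 31, 4, 36, 8, 37, 38, 13, 11, 39, 18.

13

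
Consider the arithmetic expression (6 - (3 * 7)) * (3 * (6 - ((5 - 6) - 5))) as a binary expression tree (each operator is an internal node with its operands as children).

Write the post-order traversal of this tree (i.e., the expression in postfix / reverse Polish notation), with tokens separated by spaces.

6 3 7 * - 3 6 5 6 - 5 - - * *

Post-order on an expression tree gives postfix notation: for each operator, emit left operand, right operand, then the operator.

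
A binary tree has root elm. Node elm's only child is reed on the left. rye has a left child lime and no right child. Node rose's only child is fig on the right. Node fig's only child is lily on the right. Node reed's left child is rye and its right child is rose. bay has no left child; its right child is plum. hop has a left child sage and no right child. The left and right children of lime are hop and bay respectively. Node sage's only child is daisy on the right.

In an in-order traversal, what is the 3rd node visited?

In-order visits the left subtree, then the node, then the right subtree.
At elm: go left to reed.
  At reed: go left to rye.
    At rye: go left to lime.
      At lime: go left to hop.
        At hop: go left to sage.
          At sage: no left child.
          Visit sage.
          At sage: go right to daisy.
            daisy is a leaf — visit daisy.
        Visit hop.
        At hop: no right child.
      Visit lime.
      At lime: go right to bay.
        At bay: no left child.
        Visit bay.
        At bay: go right to plum.
          plum is a leaf — visit plum.
    Visit rye.
    At rye: no right child.
  Visit reed.
  At reed: go right to rose.
    At rose: no left child.
    Visit rose.
    At rose: go right to fig.
      At fig: no left child.
      Visit fig.
      At fig: go right to lily.
        lily is a leaf — visit lily.
Visit elm.
At elm: no right child.
Full in-order sequence: sage, daisy, hop, lime, bay, plum, rye, reed, rose, fig, lily, elm.

hop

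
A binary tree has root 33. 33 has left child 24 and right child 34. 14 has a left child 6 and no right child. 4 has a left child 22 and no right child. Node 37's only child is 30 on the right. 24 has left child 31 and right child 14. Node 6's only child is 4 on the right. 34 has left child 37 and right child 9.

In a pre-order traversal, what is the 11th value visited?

9

Pre-order visits the node, then its left subtree, then its right subtree.
Visit 33.
At 33: go left to 24.
  Visit 24.
  At 24: go left to 31.
    31 is a leaf — visit 31.
  At 24: go right to 14.
    Visit 14.
    At 14: go left to 6.
      Visit 6.
      At 6: no left child.
      At 6: go right to 4.
        Visit 4.
        At 4: go left to 22.
          22 is a leaf — visit 22.
        At 4: no right child.
    At 14: no right child.
At 33: go right to 34.
  Visit 34.
  At 34: go left to 37.
    Visit 37.
    At 37: no left child.
    At 37: go right to 30.
      30 is a leaf — visit 30.
  At 34: go right to 9.
    9 is a leaf — visit 9.
Full pre-order sequence: 33, 24, 31, 14, 6, 4, 22, 34, 37, 30, 9.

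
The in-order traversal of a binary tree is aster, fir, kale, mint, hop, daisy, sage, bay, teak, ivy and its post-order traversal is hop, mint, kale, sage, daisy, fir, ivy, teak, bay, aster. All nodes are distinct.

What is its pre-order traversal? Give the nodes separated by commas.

The last element of post-order is the root; it splits in-order into left and right subtrees.
Root aster: left subtree has 0 nodes { }, right has 9 {fir, kale, mint, hop, daisy, sage, bay, teak, ivy}.
  Root bay: left subtree has 6 nodes {fir, kale, mint, hop, daisy, sage}, right has 2 {teak, ivy}.
    Root fir: left subtree has 0 nodes { }, right has 5 {kale, mint, hop, daisy, sage}.
      Root daisy: left subtree has 3 nodes {kale, mint, hop}, right has 1 {sage}.
        Root kale: left subtree has 0 nodes { }, right has 2 {mint, hop}.
          Root mint: left subtree has 0 nodes { }, right has 1 {hop}.
    Root teak: left subtree has 0 nodes { }, right has 1 {ivy}.

aster, bay, fir, daisy, kale, mint, hop, sage, teak, ivy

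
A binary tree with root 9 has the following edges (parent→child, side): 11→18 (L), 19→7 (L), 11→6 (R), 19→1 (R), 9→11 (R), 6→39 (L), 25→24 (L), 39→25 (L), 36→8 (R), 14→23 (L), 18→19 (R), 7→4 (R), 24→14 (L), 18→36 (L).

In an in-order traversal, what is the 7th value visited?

In-order visits the left subtree, then the node, then the right subtree.
At 9: no left child.
Visit 9.
At 9: go right to 11.
  At 11: go left to 18.
    At 18: go left to 36.
      At 36: no left child.
      Visit 36.
      At 36: go right to 8.
        8 is a leaf — visit 8.
    Visit 18.
    At 18: go right to 19.
      At 19: go left to 7.
        At 7: no left child.
        Visit 7.
        At 7: go right to 4.
          4 is a leaf — visit 4.
      Visit 19.
      At 19: go right to 1.
        1 is a leaf — visit 1.
  Visit 11.
  At 11: go right to 6.
    At 6: go left to 39.
      At 39: go left to 25.
        At 25: go left to 24.
          At 24: go left to 14.
            At 14: go left to 23.
              23 is a leaf — visit 23.
            Visit 14.
            At 14: no right child.
          Visit 24.
          At 24: no right child.
        Visit 25.
        At 25: no right child.
      Visit 39.
      At 39: no right child.
    Visit 6.
    At 6: no right child.
Full in-order sequence: 9, 36, 8, 18, 7, 4, 19, 1, 11, 23, 14, 24, 25, 39, 6.

19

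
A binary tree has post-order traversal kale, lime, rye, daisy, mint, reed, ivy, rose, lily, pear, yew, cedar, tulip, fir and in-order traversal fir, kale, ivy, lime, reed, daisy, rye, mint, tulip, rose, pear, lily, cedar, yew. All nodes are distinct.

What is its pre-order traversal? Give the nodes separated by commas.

The last element of post-order is the root; it splits in-order into left and right subtrees.
Root fir: left subtree has 0 nodes { }, right has 13 {kale, ivy, lime, reed, daisy, rye, mint, tulip, rose, pear, lily, cedar, yew}.
  Root tulip: left subtree has 7 nodes {kale, ivy, lime, reed, daisy, rye, mint}, right has 5 {rose, pear, lily, cedar, yew}.
    Root ivy: left subtree has 1 node {kale}, right has 5 {lime, reed, daisy, rye, mint}.
      Root reed: left subtree has 1 node {lime}, right has 3 {daisy, rye, mint}.
        Root mint: left subtree has 2 nodes {daisy, rye}, right has 0 { }.
          Root daisy: left subtree has 0 nodes { }, right has 1 {rye}.
    Root cedar: left subtree has 3 nodes {rose, pear, lily}, right has 1 {yew}.
      Root pear: left subtree has 1 node {rose}, right has 1 {lily}.

fir, tulip, ivy, kale, reed, lime, mint, daisy, rye, cedar, pear, rose, lily, yew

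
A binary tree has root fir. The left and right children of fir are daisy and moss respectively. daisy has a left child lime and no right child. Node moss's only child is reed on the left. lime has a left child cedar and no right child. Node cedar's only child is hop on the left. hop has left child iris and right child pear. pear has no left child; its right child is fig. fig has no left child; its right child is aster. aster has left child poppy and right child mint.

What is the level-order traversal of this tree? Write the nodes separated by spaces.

Level-order visits nodes level by level from the root, left to right within each level.
Level 0: fir
Level 1: daisy, moss
Level 2: lime, reed
Level 3: cedar
Level 4: hop
Level 5: iris, pear
Level 6: fig
Level 7: aster
Level 8: poppy, mint

fir daisy moss lime reed cedar hop iris pear fig aster poppy mint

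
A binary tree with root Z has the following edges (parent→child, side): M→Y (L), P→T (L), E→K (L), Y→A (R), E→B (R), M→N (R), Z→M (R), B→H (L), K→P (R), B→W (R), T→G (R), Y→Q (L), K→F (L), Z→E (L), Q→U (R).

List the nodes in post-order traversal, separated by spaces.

F G T P K H W B E U Q A Y N M Z

Post-order visits the left subtree, then the right subtree, then the node.
At Z: go left to E.
  At E: go left to K.
    At K: go left to F.
      F is a leaf — visit F.
    At K: go right to P.
      At P: go left to T.
        At T: no left child.
        At T: go right to G.
          G is a leaf — visit G.
        Visit T.
      At P: no right child.
      Visit P.
    Visit K.
  At E: go right to B.
    At B: go left to H.
      H is a leaf — visit H.
    At B: go right to W.
      W is a leaf — visit W.
    Visit B.
  Visit E.
At Z: go right to M.
  At M: go left to Y.
    At Y: go left to Q.
      At Q: no left child.
      At Q: go right to U.
        U is a leaf — visit U.
      Visit Q.
    At Y: go right to A.
      A is a leaf — visit A.
    Visit Y.
  At M: go right to N.
    N is a leaf — visit N.
  Visit M.
Visit Z.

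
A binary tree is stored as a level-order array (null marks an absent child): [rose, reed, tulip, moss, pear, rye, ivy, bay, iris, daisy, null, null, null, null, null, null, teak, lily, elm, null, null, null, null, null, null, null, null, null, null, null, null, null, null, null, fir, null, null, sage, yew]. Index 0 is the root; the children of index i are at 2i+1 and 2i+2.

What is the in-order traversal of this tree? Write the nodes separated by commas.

bay, teak, fir, moss, lily, iris, sage, elm, yew, reed, daisy, pear, rose, rye, tulip, ivy

In-order visits the left subtree, then the node, then the right subtree.
At rose: go left to reed.
  At reed: go left to moss.
    At moss: go left to bay.
      At bay: no left child.
      Visit bay.
      At bay: go right to teak.
        At teak: no left child.
        Visit teak.
        At teak: go right to fir.
          fir is a leaf — visit fir.
    Visit moss.
    At moss: go right to iris.
      At iris: go left to lily.
        lily is a leaf — visit lily.
      Visit iris.
      At iris: go right to elm.
        At elm: go left to sage.
          sage is a leaf — visit sage.
        Visit elm.
        At elm: go right to yew.
          yew is a leaf — visit yew.
  Visit reed.
  At reed: go right to pear.
    At pear: go left to daisy.
      daisy is a leaf — visit daisy.
    Visit pear.
    At pear: no right child.
Visit rose.
At rose: go right to tulip.
  At tulip: go left to rye.
    rye is a leaf — visit rye.
  Visit tulip.
  At tulip: go right to ivy.
    ivy is a leaf — visit ivy.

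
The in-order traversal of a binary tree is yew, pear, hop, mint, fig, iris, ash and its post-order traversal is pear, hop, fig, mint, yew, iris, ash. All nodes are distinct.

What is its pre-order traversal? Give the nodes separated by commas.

ash, iris, yew, mint, hop, pear, fig

The last element of post-order is the root; it splits in-order into left and right subtrees.
Root ash: left subtree has 6 nodes {yew, pear, hop, mint, fig, iris}, right has 0 { }.
  Root iris: left subtree has 5 nodes {yew, pear, hop, mint, fig}, right has 0 { }.
    Root yew: left subtree has 0 nodes { }, right has 4 {pear, hop, mint, fig}.
      Root mint: left subtree has 2 nodes {pear, hop}, right has 1 {fig}.
        Root hop: left subtree has 1 node {pear}, right has 0 { }.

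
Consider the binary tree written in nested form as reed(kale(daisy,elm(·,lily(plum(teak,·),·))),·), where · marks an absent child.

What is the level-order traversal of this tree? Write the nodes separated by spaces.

Level-order visits nodes level by level from the root, left to right within each level.
Level 0: reed
Level 1: kale
Level 2: daisy, elm
Level 3: lily
Level 4: plum
Level 5: teak

reed kale daisy elm lily plum teak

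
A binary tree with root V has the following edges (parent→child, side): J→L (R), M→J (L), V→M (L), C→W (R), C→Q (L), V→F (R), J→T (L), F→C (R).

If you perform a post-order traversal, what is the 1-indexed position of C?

7

Post-order visits the left subtree, then the right subtree, then the node.
At V: go left to M.
  At M: go left to J.
    At J: go left to T.
      T is a leaf — visit T.
    At J: go right to L.
      L is a leaf — visit L.
    Visit J.
  At M: no right child.
  Visit M.
At V: go right to F.
  At F: no left child.
  At F: go right to C.
    At C: go left to Q.
      Q is a leaf — visit Q.
    At C: go right to W.
      W is a leaf — visit W.
    Visit C.
  Visit F.
Visit V.
Full post-order sequence: T, L, J, M, Q, W, C, F, V.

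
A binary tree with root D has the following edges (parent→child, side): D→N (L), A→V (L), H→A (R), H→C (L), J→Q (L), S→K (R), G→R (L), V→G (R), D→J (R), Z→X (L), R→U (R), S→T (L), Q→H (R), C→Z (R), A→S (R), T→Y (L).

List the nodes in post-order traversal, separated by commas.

N, X, Z, C, U, R, G, V, Y, T, K, S, A, H, Q, J, D

Post-order visits the left subtree, then the right subtree, then the node.
At D: go left to N.
  N is a leaf — visit N.
At D: go right to J.
  At J: go left to Q.
    At Q: no left child.
    At Q: go right to H.
      At H: go left to C.
        At C: no left child.
        At C: go right to Z.
          At Z: go left to X.
            X is a leaf — visit X.
          At Z: no right child.
          Visit Z.
        Visit C.
      At H: go right to A.
        At A: go left to V.
          At V: no left child.
          At V: go right to G.
            At G: go left to R.
              At R: no left child.
              At R: go right to U.
                U is a leaf — visit U.
              Visit R.
            At G: no right child.
            Visit G.
          Visit V.
        At A: go right to S.
          At S: go left to T.
            At T: go left to Y.
              Y is a leaf — visit Y.
            At T: no right child.
            Visit T.
          At S: go right to K.
            K is a leaf — visit K.
          Visit S.
        Visit A.
      Visit H.
    Visit Q.
  At J: no right child.
  Visit J.
Visit D.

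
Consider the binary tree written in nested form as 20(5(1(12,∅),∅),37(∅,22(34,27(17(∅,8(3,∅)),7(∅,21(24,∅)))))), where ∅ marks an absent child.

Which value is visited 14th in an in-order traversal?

21

In-order visits the left subtree, then the node, then the right subtree.
At 20: go left to 5.
  At 5: go left to 1.
    At 1: go left to 12.
      12 is a leaf — visit 12.
    Visit 1.
    At 1: no right child.
  Visit 5.
  At 5: no right child.
Visit 20.
At 20: go right to 37.
  At 37: no left child.
  Visit 37.
  At 37: go right to 22.
    At 22: go left to 34.
      34 is a leaf — visit 34.
    Visit 22.
    At 22: go right to 27.
      At 27: go left to 17.
        At 17: no left child.
        Visit 17.
        At 17: go right to 8.
          At 8: go left to 3.
            3 is a leaf — visit 3.
          Visit 8.
          At 8: no right child.
      Visit 27.
      At 27: go right to 7.
        At 7: no left child.
        Visit 7.
        At 7: go right to 21.
          At 21: go left to 24.
            24 is a leaf — visit 24.
          Visit 21.
          At 21: no right child.
Full in-order sequence: 12, 1, 5, 20, 37, 34, 22, 17, 3, 8, 27, 7, 24, 21.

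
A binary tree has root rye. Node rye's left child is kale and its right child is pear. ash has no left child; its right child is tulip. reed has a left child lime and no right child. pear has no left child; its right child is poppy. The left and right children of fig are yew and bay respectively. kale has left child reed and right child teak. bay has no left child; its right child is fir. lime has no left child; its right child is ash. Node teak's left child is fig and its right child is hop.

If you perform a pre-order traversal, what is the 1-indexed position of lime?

4

Pre-order visits the node, then its left subtree, then its right subtree.
Visit rye.
At rye: go left to kale.
  Visit kale.
  At kale: go left to reed.
    Visit reed.
    At reed: go left to lime.
      Visit lime.
      At lime: no left child.
      At lime: go right to ash.
        Visit ash.
        At ash: no left child.
        At ash: go right to tulip.
          tulip is a leaf — visit tulip.
    At reed: no right child.
  At kale: go right to teak.
    Visit teak.
    At teak: go left to fig.
      Visit fig.
      At fig: go left to yew.
        yew is a leaf — visit yew.
      At fig: go right to bay.
        Visit bay.
        At bay: no left child.
        At bay: go right to fir.
          fir is a leaf — visit fir.
    At teak: go right to hop.
      hop is a leaf — visit hop.
At rye: go right to pear.
  Visit pear.
  At pear: no left child.
  At pear: go right to poppy.
    poppy is a leaf — visit poppy.
Full pre-order sequence: rye, kale, reed, lime, ash, tulip, teak, fig, yew, bay, fir, hop, pear, poppy.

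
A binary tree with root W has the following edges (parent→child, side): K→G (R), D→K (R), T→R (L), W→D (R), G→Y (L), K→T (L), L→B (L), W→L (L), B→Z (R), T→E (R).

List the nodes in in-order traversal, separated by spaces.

In-order visits the left subtree, then the node, then the right subtree.
At W: go left to L.
  At L: go left to B.
    At B: no left child.
    Visit B.
    At B: go right to Z.
      Z is a leaf — visit Z.
  Visit L.
  At L: no right child.
Visit W.
At W: go right to D.
  At D: no left child.
  Visit D.
  At D: go right to K.
    At K: go left to T.
      At T: go left to R.
        R is a leaf — visit R.
      Visit T.
      At T: go right to E.
        E is a leaf — visit E.
    Visit K.
    At K: go right to G.
      At G: go left to Y.
        Y is a leaf — visit Y.
      Visit G.
      At G: no right child.

B Z L W D R T E K Y G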